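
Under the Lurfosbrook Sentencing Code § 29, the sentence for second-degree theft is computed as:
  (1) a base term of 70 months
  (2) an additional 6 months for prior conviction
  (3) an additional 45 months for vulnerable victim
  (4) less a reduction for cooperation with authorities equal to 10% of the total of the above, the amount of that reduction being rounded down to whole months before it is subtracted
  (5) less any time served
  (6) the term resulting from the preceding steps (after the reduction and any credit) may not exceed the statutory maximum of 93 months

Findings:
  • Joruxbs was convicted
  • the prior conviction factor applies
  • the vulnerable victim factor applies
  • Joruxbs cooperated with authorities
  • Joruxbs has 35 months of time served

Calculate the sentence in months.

74 months

Prior conviction enhancement: +6 months
Vulnerable victim enhancement: +45 months
Adjusted term: 70 months + 6 months + 45 months = 121 months
Cooperation with authorities reduction: 10% of 121 months = 12 months (rounded down)
After reduction: 121 − 12 = 109 months
Less time served: 109 months − 35 months = 74 months
Cap at 93 months: 74 months is within the cap, no reduction.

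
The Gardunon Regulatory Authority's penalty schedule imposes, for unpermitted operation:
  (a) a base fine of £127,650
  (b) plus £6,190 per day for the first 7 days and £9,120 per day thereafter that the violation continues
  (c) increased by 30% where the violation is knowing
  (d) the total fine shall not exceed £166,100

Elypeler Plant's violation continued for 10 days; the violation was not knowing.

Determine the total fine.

First 7 days: 7 × £6,190 = £43,330
Remaining days: (10 − 7) × £9,120 = £27,360
Per-day component: £43,330 + £27,360 = £70,690
Base plus per-day: £127,650 + £70,690 = £198,340
The violation was not knowing: no 30% increase.
Cap at £166,100: £198,340 exceeds the cap → £166,100

£166,100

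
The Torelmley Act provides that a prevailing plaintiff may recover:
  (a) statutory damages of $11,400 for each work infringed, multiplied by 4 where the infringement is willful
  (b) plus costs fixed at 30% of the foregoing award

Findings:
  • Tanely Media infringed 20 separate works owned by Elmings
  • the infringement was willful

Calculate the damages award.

Statutory damages: 20 × $11,400 = $228,000
Multiplied by 4: 4 × $228,000 = $912,000
Costs: 30% of $912,000 = $273,600
Award plus costs: $912,000 + $273,600 = $1,185,600

Award: $1,185,600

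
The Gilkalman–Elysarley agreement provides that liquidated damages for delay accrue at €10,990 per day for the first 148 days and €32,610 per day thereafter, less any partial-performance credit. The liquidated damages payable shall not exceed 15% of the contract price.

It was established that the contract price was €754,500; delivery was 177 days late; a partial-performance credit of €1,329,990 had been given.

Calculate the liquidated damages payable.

€113,175

First 148 days: 148 × €10,990 = €1,626,520
Remaining days: (177 − 148) × €32,610 = €945,690
Accrued per-day damages: €1,626,520 + €945,690 = €2,572,210
Less partial-performance credit: €2,572,210 − €1,329,990 = €1,242,220
Cap: 15% of €754,500 = €113,175
Cap at €113,175: €1,242,220 exceeds the cap → €113,175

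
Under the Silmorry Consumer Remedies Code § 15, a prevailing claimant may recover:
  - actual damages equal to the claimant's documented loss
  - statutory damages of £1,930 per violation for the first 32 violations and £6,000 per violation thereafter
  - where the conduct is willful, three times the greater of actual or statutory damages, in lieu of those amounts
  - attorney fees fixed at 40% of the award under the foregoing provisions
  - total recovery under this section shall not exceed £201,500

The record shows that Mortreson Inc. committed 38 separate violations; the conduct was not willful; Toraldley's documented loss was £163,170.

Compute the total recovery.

£201,500

First 32 violations: 32 × £1,930 = £61,760
Remaining violations: (38 − 32) × £6,000 = £36,000
Statutory damages: £61,760 + £36,000 = £97,760
Conduct not willful: the in-lieu enhancement does not apply.
Actual plus statutory damages: £163,170 + £97,760 = £260,930
Attorney fees: 40% of £260,930 = £104,372
Total before cap: £260,930 + £104,372 = £365,302
Cap at £201,500: £365,302 exceeds the cap → £201,500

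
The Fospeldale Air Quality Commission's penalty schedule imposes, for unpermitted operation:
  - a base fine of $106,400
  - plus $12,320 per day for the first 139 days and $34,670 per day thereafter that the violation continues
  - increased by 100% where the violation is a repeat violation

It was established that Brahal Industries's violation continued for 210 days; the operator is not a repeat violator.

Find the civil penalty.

First 139 days: 139 × $12,320 = $1,712,480
Remaining days: (210 − 139) × $34,670 = $2,461,570
Per-day component: $1,712,480 + $2,461,570 = $4,174,050
Base plus per-day: $106,400 + $4,174,050 = $4,280,450
The operator is not a repeat violator: no 100% increase.

$4,280,450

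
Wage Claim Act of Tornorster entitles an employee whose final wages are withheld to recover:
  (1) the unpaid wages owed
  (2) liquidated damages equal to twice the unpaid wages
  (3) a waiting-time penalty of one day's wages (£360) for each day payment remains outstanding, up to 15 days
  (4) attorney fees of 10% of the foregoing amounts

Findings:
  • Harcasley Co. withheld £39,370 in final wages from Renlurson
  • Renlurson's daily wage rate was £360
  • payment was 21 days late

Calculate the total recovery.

Doubled: 2 × £39,370 = £78,740
Penalty days: min(21, 15) = 15
Waiting-time penalty: 15 × £360 = £5,400
Subtotal: £39,370 + £78,740 + £5,400 = £123,510
Attorney fees: 10% of £123,510 = £12,351
Total award: £123,510 + £12,351 = £135,861

£135,861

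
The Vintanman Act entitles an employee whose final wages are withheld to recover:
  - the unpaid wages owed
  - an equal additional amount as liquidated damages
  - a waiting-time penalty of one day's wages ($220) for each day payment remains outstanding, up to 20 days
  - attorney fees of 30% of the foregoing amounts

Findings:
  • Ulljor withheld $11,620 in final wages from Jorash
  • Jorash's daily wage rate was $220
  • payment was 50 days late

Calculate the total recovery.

Total award: $35,932

Liquidated damages (equal amount): $11,620
Penalty days: min(50, 20) = 20
Waiting-time penalty: 20 × $220 = $4,400
Subtotal: $11,620 + $11,620 + $4,400 = $27,640
Attorney fees: 30% of $27,640 = $8,292
Total award: $27,640 + $8,292 = $35,932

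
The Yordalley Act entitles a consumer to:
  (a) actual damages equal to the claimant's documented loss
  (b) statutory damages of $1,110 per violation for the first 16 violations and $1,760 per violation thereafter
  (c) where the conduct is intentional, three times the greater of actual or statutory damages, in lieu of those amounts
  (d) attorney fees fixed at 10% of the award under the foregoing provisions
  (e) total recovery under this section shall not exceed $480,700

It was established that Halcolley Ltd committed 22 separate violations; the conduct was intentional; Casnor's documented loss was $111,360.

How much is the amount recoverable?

$367,488

First 16 violations: 16 × $1,110 = $17,760
Remaining violations: (22 − 16) × $1,760 = $10,560
Statutory damages: $17,760 + $10,560 = $28,320
Greater of actual damages ($111,360) or statutory damages ($28,320): $111,360
Trebled: 3 × $111,360 = $334,080
Attorney fees: 10% of $334,080 = $33,408
Total before cap: $334,080 + $33,408 = $367,488
Cap at $480,700: $367,488 is within the cap, no reduction.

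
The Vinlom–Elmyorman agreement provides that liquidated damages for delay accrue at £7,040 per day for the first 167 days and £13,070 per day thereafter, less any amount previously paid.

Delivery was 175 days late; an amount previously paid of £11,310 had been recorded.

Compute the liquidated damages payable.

£1,268,930

First 167 days: 167 × £7,040 = £1,175,680
Remaining days: (175 − 167) × £13,070 = £104,560
Accrued per-day damages: £1,175,680 + £104,560 = £1,280,240
Less amount previously paid: £1,280,240 − £11,310 = £1,268,930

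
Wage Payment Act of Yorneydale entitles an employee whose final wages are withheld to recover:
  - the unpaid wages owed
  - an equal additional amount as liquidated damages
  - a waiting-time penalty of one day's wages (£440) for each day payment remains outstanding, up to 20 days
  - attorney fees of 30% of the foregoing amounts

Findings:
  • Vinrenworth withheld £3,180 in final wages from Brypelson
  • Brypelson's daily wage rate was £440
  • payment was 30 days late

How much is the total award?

Liquidated damages (equal amount): £3,180
Penalty days: min(30, 20) = 20
Waiting-time penalty: 20 × £440 = £8,800
Subtotal: £3,180 + £3,180 + £8,800 = £15,160
Attorney fees: 30% of £15,160 = £4,548
Total award: £15,160 + £4,548 = £19,708

Total award: £19,708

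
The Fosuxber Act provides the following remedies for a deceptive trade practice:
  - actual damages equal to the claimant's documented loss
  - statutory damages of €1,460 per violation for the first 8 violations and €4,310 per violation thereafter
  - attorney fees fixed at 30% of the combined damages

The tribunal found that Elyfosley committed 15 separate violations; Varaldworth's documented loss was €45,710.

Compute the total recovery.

€113,828

First 8 violations: 8 × €1,460 = €11,680
Remaining violations: (15 − 8) × €4,310 = €30,170
Statutory damages: €11,680 + €30,170 = €41,850
Combined damages: €45,710 + €41,850 = €87,560
Attorney fees: 30% of €87,560 = €26,268
Total recovery: €87,560 + €26,268 = €113,828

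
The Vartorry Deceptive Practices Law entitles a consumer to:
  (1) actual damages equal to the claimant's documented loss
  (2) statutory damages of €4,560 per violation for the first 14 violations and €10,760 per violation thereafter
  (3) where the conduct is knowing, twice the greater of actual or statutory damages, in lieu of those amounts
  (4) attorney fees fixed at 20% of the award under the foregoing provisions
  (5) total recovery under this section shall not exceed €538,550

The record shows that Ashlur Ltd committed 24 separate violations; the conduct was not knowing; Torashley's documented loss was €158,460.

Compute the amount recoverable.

€395,880

First 14 violations: 14 × €4,560 = €63,840
Remaining violations: (24 − 14) × €10,760 = €107,600
Statutory damages: €63,840 + €107,600 = €171,440
Conduct not knowing: the in-lieu enhancement does not apply.
Actual plus statutory damages: €158,460 + €171,440 = €329,900
Attorney fees: 20% of €329,900 = €65,980
Total before cap: €329,900 + €65,980 = €395,880
Cap at €538,550: €395,880 is within the cap, no reduction.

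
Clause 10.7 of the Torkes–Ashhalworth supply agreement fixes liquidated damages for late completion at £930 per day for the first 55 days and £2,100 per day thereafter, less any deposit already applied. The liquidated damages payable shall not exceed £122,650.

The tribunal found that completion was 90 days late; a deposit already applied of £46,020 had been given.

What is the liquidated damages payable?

First 55 days: 55 × £930 = £51,150
Remaining days: (90 − 55) × £2,100 = £73,500
Accrued per-day damages: £51,150 + £73,500 = £124,650
Less deposit already applied: £124,650 − £46,020 = £78,630
Cap at £122,650: £78,630 is within the cap, no reduction.

Liquidated damages: £78,630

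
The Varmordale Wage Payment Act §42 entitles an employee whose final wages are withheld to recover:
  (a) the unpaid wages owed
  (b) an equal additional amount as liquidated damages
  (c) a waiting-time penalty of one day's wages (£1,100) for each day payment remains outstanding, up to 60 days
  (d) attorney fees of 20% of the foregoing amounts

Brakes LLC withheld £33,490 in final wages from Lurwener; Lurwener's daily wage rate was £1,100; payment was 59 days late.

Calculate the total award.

Liquidated damages (equal amount): £33,490
Penalty days: min(59, 60) = 59
Waiting-time penalty: 59 × £1,100 = £64,900
Subtotal: £33,490 + £33,490 + £64,900 = £131,880
Attorney fees: 20% of £131,880 = £26,376
Total award: £131,880 + £26,376 = £158,256

£158,256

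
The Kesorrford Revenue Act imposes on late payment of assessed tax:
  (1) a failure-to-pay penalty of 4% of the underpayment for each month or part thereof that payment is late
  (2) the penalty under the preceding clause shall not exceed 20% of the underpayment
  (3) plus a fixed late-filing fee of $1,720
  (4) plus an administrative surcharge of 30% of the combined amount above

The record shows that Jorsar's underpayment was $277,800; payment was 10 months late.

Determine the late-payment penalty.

Accrued rate: 4% × 10 = 40%, capped at 20% → 20%
Failure-to-pay penalty: 20% of $277,800 = $55,560
Penalty before surcharge: $55,560 + $1,720 = $57,280
Administrative surcharge: 30% of $57,280 = $17,184
Total penalty: $57,280 + $17,184 = $74,464

$74,464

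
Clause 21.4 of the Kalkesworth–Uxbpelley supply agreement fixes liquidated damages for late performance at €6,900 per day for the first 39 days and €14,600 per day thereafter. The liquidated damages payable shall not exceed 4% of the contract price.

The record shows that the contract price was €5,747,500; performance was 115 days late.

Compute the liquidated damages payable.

€229,900

First 39 days: 39 × €6,900 = €269,100
Remaining days: (115 − 39) × €14,600 = €1,109,600
Accrued per-day damages: €269,100 + €1,109,600 = €1,378,700
Cap: 4% of €5,747,500 = €229,900
Cap at €229,900: €1,378,700 exceeds the cap → €229,900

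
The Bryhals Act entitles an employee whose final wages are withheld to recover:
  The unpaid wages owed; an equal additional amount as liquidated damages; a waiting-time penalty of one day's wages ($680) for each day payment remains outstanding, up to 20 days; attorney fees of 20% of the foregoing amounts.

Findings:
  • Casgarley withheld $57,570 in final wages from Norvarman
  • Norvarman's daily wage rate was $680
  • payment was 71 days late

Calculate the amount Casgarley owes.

Liquidated damages (equal amount): $57,570
Penalty days: min(71, 20) = 20
Waiting-time penalty: 20 × $680 = $13,600
Subtotal: $57,570 + $57,570 + $13,600 = $128,740
Attorney fees: 20% of $128,740 = $25,748
Total award: $128,740 + $25,748 = $154,488

$154,488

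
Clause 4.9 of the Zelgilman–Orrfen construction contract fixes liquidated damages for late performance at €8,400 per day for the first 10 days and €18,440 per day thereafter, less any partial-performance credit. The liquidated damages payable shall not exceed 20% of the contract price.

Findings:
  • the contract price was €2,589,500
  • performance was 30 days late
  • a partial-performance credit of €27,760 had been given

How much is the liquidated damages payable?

First 10 days: 10 × €8,400 = €84,000
Remaining days: (30 − 10) × €18,440 = €368,800
Accrued per-day damages: €84,000 + €368,800 = €452,800
Less partial-performance credit: €452,800 − €27,760 = €425,040
Cap: 20% of €2,589,500 = €517,900
Cap at €517,900: €425,040 is within the cap, no reduction.

€425,040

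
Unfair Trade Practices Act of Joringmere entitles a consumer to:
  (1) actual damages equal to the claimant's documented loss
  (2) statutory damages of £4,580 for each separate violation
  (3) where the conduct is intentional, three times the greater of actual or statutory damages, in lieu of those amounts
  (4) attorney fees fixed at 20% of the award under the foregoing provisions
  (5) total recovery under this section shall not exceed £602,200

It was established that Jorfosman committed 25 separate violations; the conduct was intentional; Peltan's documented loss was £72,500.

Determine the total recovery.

Statutory damages: 25 × £4,580 = £114,500
Greater of actual damages (£72,500) or statutory damages (£114,500): £114,500
Trebled: 3 × £114,500 = £343,500
Attorney fees: 20% of £343,500 = £68,700
Total before cap: £343,500 + £68,700 = £412,200
Cap at £602,200: £412,200 is within the cap, no reduction.

£412,200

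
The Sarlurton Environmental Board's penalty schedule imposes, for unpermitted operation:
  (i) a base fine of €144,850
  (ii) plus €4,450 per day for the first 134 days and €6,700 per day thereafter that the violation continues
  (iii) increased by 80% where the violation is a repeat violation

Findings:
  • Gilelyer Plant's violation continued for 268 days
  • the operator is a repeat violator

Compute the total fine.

€2,950,110

First 134 days: 134 × €4,450 = €596,300
Remaining days: (268 − 134) × €6,700 = €897,800
Per-day component: €596,300 + €897,800 = €1,494,100
Base plus per-day: €144,850 + €1,494,100 = €1,638,950
Enhancement: 80% of €1,638,950 = €1,311,160
Enhanced fine: €1,638,950 + €1,311,160 = €2,950,110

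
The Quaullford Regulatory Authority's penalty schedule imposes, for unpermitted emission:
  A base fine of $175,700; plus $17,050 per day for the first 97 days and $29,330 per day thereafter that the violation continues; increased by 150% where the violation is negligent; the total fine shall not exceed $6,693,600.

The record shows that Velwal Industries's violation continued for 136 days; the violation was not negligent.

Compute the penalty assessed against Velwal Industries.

$2,973,420

First 97 days: 97 × $17,050 = $1,653,850
Remaining days: (136 − 97) × $29,330 = $1,143,870
Per-day component: $1,653,850 + $1,143,870 = $2,797,720
Base plus per-day: $175,700 + $2,797,720 = $2,973,420
The violation was not negligent: no 150% increase.
Cap at $6,693,600: $2,973,420 is within the cap, no reduction.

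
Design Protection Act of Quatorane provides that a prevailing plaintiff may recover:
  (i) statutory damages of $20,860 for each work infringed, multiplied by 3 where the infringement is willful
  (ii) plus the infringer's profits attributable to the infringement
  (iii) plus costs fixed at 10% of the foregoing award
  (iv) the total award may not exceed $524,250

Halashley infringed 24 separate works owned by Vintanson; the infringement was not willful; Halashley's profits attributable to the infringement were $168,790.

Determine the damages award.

Statutory damages: 24 × $20,860 = $500,640
Infringement not willful: no ×3 enhancement.
Combined award: $500,640 + $168,790 = $669,430
Costs: 10% of $669,430 = $66,943
Award plus costs: $669,430 + $66,943 = $736,373
Cap at $524,250: $736,373 exceeds the cap → $524,250

$524,250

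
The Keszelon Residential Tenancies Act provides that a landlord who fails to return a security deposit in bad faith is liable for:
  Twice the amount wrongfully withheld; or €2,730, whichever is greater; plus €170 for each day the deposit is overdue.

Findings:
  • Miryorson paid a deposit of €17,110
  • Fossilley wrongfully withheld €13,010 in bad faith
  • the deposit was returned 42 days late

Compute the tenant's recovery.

Recovery: €33,160

Doubled: 2 × €13,010 = €26,020
Minimum €2,730: €26,020 meets the minimum, no increase.
Late-return penalty: 42 × €170 = €7,140
Damages plus late penalty: €26,020 + €7,140 = €33,160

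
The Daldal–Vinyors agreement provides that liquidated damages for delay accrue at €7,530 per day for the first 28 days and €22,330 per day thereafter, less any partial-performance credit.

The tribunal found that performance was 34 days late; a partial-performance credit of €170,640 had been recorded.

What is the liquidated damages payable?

First 28 days: 28 × €7,530 = €210,840
Remaining days: (34 − 28) × €22,330 = €133,980
Accrued per-day damages: €210,840 + €133,980 = €344,820
Less partial-performance credit: €344,820 − €170,640 = €174,180

€174,180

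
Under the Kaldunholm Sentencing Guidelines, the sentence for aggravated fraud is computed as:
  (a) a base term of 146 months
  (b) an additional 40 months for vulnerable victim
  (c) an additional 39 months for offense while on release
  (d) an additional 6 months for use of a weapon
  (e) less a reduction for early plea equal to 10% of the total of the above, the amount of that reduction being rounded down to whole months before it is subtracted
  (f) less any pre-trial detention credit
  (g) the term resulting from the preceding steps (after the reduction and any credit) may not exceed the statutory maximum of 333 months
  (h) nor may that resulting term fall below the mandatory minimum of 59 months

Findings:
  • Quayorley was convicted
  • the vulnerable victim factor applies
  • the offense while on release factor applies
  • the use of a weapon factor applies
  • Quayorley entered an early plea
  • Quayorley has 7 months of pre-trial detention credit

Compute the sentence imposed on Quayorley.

Vulnerable victim enhancement: +40 months
Offense while on release enhancement: +39 months
Use of a weapon enhancement: +6 months
Adjusted term: 146 months + 40 months + 39 months + 6 months = 231 months
Early plea reduction: 10% of 231 months = 23 months (rounded down)
After reduction: 231 − 23 = 208 months
Less pre-trial detention credit: 208 months − 7 months = 201 months
Cap at 333 months: 201 months is within the cap, no reduction.
Minimum 59 months: 201 months meets the minimum, no increase.

201 months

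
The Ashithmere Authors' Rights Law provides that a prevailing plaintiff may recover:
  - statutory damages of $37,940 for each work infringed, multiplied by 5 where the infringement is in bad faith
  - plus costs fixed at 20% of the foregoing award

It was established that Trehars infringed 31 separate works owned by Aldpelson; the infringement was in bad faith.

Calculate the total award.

Statutory damages: 31 × $37,940 = $1,176,140
Multiplied by 5: 5 × $1,176,140 = $5,880,700
Costs: 20% of $5,880,700 = $1,176,140
Award plus costs: $5,880,700 + $1,176,140 = $7,056,840

$7,056,840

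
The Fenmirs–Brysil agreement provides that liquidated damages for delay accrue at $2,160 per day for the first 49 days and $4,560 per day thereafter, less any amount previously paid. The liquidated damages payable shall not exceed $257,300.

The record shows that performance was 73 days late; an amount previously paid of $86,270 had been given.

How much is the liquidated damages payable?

First 49 days: 49 × $2,160 = $105,840
Remaining days: (73 − 49) × $4,560 = $109,440
Accrued per-day damages: $105,840 + $109,440 = $215,280
Less amount previously paid: $215,280 − $86,270 = $129,010
Cap at $257,300: $129,010 is within the cap, no reduction.

$129,010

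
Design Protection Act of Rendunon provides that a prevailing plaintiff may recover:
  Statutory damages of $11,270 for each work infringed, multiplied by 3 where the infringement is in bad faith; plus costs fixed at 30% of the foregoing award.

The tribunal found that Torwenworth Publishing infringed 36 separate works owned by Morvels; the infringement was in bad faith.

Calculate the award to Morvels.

$1,582,308

Statutory damages: 36 × $11,270 = $405,720
Trebled: 3 × $405,720 = $1,217,160
Costs: 30% of $1,217,160 = $365,148
Award plus costs: $1,217,160 + $365,148 = $1,582,308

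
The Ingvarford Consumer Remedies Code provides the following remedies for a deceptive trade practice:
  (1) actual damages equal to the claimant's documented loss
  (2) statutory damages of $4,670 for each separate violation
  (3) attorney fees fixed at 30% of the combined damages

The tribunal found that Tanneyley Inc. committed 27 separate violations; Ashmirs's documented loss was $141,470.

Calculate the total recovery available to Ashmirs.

Statutory damages: 27 × $4,670 = $126,090
Combined damages: $141,470 + $126,090 = $267,560
Attorney fees: 30% of $267,560 = $80,268
Total recovery: $267,560 + $80,268 = $347,828

$347,828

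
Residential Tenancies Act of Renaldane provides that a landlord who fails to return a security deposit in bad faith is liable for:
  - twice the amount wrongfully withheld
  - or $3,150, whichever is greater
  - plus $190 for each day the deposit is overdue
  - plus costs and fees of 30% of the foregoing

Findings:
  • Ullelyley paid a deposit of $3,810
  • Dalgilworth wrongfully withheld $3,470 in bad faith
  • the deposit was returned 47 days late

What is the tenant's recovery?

$20,631

Doubled: 2 × $3,470 = $6,940
Minimum $3,150: $6,940 meets the minimum, no increase.
Late-return penalty: 47 × $190 = $8,930
Damages plus late penalty: $6,940 + $8,930 = $15,870
Costs and fees: 30% of $15,870 = $4,761
Total recovery: $15,870 + $4,761 = $20,631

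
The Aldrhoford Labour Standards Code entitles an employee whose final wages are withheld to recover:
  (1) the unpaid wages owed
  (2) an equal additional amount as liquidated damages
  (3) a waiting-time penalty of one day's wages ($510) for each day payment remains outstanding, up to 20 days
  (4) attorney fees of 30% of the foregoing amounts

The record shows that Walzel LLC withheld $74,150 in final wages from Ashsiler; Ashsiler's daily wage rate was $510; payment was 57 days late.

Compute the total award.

Liquidated damages (equal amount): $74,150
Penalty days: min(57, 20) = 20
Waiting-time penalty: 20 × $510 = $10,200
Subtotal: $74,150 + $74,150 + $10,200 = $158,500
Attorney fees: 30% of $158,500 = $47,550
Total award: $158,500 + $47,550 = $206,050

Total award: $206,050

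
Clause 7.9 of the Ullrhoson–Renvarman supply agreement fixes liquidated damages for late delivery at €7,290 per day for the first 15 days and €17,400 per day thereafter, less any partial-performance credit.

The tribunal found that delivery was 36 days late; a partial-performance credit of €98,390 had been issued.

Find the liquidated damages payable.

€376,360

First 15 days: 15 × €7,290 = €109,350
Remaining days: (36 − 15) × €17,400 = €365,400
Accrued per-day damages: €109,350 + €365,400 = €474,750
Less partial-performance credit: €474,750 − €98,390 = €376,360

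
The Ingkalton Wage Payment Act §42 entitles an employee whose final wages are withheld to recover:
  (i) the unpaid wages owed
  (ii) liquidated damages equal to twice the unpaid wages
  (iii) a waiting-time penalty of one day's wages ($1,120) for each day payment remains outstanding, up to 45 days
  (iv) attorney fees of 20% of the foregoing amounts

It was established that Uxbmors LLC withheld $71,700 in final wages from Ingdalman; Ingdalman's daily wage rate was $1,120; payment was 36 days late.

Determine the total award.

Doubled: 2 × $71,700 = $143,400
Penalty days: min(36, 45) = 36
Waiting-time penalty: 36 × $1,120 = $40,320
Subtotal: $71,700 + $143,400 + $40,320 = $255,420
Attorney fees: 20% of $255,420 = $51,084
Total award: $255,420 + $51,084 = $306,504

$306,504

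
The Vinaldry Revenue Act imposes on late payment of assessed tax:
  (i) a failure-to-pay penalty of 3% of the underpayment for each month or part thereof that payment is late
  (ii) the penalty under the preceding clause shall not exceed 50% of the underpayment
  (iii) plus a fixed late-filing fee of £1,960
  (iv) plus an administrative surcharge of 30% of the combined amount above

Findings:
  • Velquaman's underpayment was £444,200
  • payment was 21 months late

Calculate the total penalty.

Penalty: £291,278

Accrued rate: 3% × 21 = 63%, capped at 50% → 50%
Failure-to-pay penalty: 50% of £444,200 = £222,100
Penalty before surcharge: £222,100 + £1,960 = £224,060
Administrative surcharge: 30% of £224,060 = £67,218
Total penalty: £224,060 + £67,218 = £291,278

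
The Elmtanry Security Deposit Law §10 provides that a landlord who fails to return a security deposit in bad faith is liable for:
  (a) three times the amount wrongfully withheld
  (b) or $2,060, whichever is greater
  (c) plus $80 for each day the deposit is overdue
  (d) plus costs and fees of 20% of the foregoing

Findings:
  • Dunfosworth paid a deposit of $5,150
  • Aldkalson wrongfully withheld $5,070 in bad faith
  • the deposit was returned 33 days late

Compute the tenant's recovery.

Trebled: 3 × $5,070 = $15,210
Minimum $2,060: $15,210 meets the minimum, no increase.
Late-return penalty: 33 × $80 = $2,640
Damages plus late penalty: $15,210 + $2,640 = $17,850
Costs and fees: 20% of $17,850 = $3,570
Total recovery: $17,850 + $3,570 = $21,420

$21,420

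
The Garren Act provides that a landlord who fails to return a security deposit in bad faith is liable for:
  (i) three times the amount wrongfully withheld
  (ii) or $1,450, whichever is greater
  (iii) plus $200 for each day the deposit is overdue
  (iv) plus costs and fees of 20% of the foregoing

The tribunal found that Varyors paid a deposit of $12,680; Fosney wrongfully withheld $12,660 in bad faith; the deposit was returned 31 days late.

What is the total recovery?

Trebled: 3 × $12,660 = $37,980
Minimum $1,450: $37,980 meets the minimum, no increase.
Late-return penalty: 31 × $200 = $6,200
Damages plus late penalty: $37,980 + $6,200 = $44,180
Costs and fees: 20% of $44,180 = $8,836
Total recovery: $44,180 + $8,836 = $53,016

$53,016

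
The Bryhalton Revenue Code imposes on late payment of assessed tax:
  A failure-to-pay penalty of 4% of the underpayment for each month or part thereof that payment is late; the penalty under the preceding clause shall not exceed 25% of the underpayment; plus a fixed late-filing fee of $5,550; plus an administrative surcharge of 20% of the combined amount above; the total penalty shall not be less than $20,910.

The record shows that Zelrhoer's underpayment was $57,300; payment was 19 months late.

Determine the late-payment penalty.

Accrued rate: 4% × 19 = 76%, capped at 25% → 25%
Failure-to-pay penalty: 25% of $57,300 = $14,325
Penalty before surcharge: $14,325 + $5,550 = $19,875
Administrative surcharge: 20% of $19,875 = $3,975
Total penalty: $19,875 + $3,975 = $23,850
Minimum $20,910: $23,850 meets the minimum, no increase.

Penalty: $23,850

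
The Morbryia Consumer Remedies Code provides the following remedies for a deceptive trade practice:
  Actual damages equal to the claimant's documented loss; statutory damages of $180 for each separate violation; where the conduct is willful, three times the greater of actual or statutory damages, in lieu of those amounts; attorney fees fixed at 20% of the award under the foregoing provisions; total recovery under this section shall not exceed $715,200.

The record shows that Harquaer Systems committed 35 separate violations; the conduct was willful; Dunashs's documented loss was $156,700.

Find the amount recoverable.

Statutory damages: 35 × $180 = $6,300
Greater of actual damages ($156,700) or statutory damages ($6,300): $156,700
Trebled: 3 × $156,700 = $470,100
Attorney fees: 20% of $470,100 = $94,020
Total before cap: $470,100 + $94,020 = $564,120
Cap at $715,200: $564,120 is within the cap, no reduction.

$564,120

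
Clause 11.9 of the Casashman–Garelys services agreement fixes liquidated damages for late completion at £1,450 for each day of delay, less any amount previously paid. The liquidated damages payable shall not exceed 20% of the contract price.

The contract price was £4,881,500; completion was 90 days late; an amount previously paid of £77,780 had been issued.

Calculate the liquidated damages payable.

Per-day damages: 90 × £1,450 = £130,500
Less amount previously paid: £130,500 − £77,780 = £52,720
Cap: 20% of £4,881,500 = £976,300
Cap at £976,300: £52,720 is within the cap, no reduction.

£52,720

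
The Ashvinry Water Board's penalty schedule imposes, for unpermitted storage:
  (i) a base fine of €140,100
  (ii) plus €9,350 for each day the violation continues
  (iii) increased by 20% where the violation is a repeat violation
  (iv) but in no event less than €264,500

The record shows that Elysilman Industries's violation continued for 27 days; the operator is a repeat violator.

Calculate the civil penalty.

Per-day component: 27 × €9,350 = €252,450
Base plus per-day: €140,100 + €252,450 = €392,550
Enhancement: 20% of €392,550 = €78,510
Enhanced fine: €392,550 + €78,510 = €471,060
Minimum €264,500: €471,060 meets the minimum, no increase.

€471,060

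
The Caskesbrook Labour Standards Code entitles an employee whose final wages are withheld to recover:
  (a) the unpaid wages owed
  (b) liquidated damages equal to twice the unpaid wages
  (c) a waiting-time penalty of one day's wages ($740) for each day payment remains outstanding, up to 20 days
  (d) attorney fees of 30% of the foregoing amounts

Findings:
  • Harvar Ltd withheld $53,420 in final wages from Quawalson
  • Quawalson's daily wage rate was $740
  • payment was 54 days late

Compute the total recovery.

Doubled: 2 × $53,420 = $106,840
Penalty days: min(54, 20) = 20
Waiting-time penalty: 20 × $740 = $14,800
Subtotal: $53,420 + $106,840 + $14,800 = $175,060
Attorney fees: 30% of $175,060 = $52,518
Total award: $175,060 + $52,518 = $227,578

$227,578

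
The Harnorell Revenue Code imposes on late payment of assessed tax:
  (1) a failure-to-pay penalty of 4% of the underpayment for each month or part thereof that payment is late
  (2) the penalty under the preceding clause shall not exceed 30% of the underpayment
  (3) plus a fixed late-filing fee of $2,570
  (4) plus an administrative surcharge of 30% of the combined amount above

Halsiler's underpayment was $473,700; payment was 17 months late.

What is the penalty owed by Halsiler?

Accrued rate: 4% × 17 = 68%, capped at 30% → 30%
Failure-to-pay penalty: 30% of $473,700 = $142,110
Penalty before surcharge: $142,110 + $2,570 = $144,680
Administrative surcharge: 30% of $144,680 = $43,404
Total penalty: $144,680 + $43,404 = $188,084

$188,084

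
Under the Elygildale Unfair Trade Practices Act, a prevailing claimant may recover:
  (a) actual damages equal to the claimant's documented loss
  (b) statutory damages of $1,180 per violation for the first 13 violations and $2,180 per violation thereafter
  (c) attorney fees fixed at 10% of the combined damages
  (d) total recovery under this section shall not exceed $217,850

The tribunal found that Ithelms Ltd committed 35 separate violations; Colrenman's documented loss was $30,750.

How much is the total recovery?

$103,455

First 13 violations: 13 × $1,180 = $15,340
Remaining violations: (35 − 13) × $2,180 = $47,960
Statutory damages: $15,340 + $47,960 = $63,300
Combined damages: $30,750 + $63,300 = $94,050
Attorney fees: 10% of $94,050 = $9,405
Total before cap: $94,050 + $9,405 = $103,455
Cap at $217,850: $103,455 is within the cap, no reduction.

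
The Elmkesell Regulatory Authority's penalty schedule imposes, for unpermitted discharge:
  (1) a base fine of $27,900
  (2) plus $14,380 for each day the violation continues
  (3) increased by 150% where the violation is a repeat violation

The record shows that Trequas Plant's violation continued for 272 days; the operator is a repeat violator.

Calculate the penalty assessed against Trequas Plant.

Per-day component: 272 × $14,380 = $3,911,360
Base plus per-day: $27,900 + $3,911,360 = $3,939,260
Enhancement: 150% of $3,939,260 = $5,908,890
Enhanced fine: $3,939,260 + $5,908,890 = $9,848,150

$9,848,150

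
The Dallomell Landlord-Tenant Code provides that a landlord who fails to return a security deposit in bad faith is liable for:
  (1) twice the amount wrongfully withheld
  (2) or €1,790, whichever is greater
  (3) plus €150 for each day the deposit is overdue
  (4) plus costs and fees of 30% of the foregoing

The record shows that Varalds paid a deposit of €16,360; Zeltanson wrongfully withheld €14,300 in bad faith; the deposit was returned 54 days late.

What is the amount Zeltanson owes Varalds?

Doubled: 2 × €14,300 = €28,600
Minimum €1,790: €28,600 meets the minimum, no increase.
Late-return penalty: 54 × €150 = €8,100
Damages plus late penalty: €28,600 + €8,100 = €36,700
Costs and fees: 30% of €36,700 = €11,010
Total recovery: €36,700 + €11,010 = €47,710

€47,710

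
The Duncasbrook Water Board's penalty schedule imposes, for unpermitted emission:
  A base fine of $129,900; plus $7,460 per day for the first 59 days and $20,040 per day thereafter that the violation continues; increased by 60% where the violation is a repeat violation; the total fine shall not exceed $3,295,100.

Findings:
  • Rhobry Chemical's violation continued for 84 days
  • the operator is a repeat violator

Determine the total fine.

$1,713,664

First 59 days: 59 × $7,460 = $440,140
Remaining days: (84 − 59) × $20,040 = $501,000
Per-day component: $440,140 + $501,000 = $941,140
Base plus per-day: $129,900 + $941,140 = $1,071,040
Enhancement: 60% of $1,071,040 = $642,624
Enhanced fine: $1,071,040 + $642,624 = $1,713,664
Cap at $3,295,100: $1,713,664 is within the cap, no reduction.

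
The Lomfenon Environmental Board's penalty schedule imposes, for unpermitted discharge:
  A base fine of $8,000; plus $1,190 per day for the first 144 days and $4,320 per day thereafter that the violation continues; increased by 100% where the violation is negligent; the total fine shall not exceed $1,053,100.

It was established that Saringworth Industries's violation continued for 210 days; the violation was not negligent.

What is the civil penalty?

First 144 days: 144 × $1,190 = $171,360
Remaining days: (210 − 144) × $4,320 = $285,120
Per-day component: $171,360 + $285,120 = $456,480
Base plus per-day: $8,000 + $456,480 = $464,480
The violation was not negligent: no 100% increase.
Cap at $1,053,100: $464,480 is within the cap, no reduction.

$464,480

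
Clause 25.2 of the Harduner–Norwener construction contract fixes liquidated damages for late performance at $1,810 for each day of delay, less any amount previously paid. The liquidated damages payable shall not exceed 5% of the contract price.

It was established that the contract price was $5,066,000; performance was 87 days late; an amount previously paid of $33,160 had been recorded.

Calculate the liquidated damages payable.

Per-day damages: 87 × $1,810 = $157,470
Less amount previously paid: $157,470 − $33,160 = $124,310
Cap: 5% of $5,066,000 = $253,300
Cap at $253,300: $124,310 is within the cap, no reduction.

$124,310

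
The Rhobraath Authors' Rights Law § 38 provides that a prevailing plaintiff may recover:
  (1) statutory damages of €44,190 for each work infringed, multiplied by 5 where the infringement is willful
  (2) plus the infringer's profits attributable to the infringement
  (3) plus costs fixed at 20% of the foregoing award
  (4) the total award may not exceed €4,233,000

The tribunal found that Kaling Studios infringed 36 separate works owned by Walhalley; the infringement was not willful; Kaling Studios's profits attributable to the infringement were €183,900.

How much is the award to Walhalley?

Statutory damages: 36 × €44,190 = €1,590,840
Infringement not willful: no ×5 enhancement.
Combined award: €1,590,840 + €183,900 = €1,774,740
Costs: 20% of €1,774,740 = €354,948
Award plus costs: €1,774,740 + €354,948 = €2,129,688
Cap at €4,233,000: €2,129,688 is within the cap, no reduction.

€2,129,688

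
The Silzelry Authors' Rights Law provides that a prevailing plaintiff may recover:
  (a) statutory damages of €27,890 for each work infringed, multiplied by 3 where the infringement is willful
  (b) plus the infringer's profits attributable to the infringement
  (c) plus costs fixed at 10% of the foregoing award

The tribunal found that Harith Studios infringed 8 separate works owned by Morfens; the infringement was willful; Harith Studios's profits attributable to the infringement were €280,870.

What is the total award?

€1,045,253

Statutory damages: 8 × €27,890 = €223,120
Trebled: 3 × €223,120 = €669,360
Combined award: €669,360 + €280,870 = €950,230
Costs: 10% of €950,230 = €95,023
Award plus costs: €950,230 + €95,023 = €1,045,253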